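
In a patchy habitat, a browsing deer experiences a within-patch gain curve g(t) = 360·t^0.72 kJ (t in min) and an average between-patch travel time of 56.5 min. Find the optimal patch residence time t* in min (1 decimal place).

By the marginal value theorem, leave when the instantaneous gain rate g'(t) equals the habitat-wide average g(t)/(T + t).
g'(t) = 0.72·360·t^-0.28. Setting 0.72·360·t^-0.28 = 360·t^0.72/(56.5+t) gives 0.72(56.5+t) = t, so 0.28·t = 0.72×56.5.
t* = 0.72×56.5/0.28 = 145.3 min.

145.3 min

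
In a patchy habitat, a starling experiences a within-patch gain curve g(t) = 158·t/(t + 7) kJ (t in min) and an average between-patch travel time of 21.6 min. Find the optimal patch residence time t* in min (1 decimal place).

12.3 min

By the marginal value theorem, leave when the instantaneous gain rate g'(t) equals the habitat-wide average g(t)/(T + t).
g'(t) = 158·7/(t + 7)². Setting 158·7/(t+7)² = 158t/[(t+7)(21.6+t)] gives 7(21.6+t) = t(t+7), so t² = 7×21.6 = 151.2.
t* = √151.2 = 12.3 min.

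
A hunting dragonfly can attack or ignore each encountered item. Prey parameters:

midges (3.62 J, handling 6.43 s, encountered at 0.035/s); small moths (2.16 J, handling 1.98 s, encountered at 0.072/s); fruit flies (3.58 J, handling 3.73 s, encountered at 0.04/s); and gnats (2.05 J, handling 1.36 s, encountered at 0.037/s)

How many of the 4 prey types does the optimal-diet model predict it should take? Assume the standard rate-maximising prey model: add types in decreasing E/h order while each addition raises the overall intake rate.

E/h in descending order: gnats 1.51, small moths 1.09, fruit flies 0.96, midges 0.563 J/s. The optimal diet is the largest prefix of this list for which every included type satisfies E_i/h_i > R on the types above it.
Rate on top 1: 0.07222. small moths: 1.09 > 0.07222 → include.
Rate on top 2: 0.194. fruit flies: 0.96 > 0.194 → include.
Rate on top 3: 0.2791. midges: 0.563 > 0.2791 → include.
Optimal diet: gnats, small moths, fruit flies, midges — 4 of 4 types.

4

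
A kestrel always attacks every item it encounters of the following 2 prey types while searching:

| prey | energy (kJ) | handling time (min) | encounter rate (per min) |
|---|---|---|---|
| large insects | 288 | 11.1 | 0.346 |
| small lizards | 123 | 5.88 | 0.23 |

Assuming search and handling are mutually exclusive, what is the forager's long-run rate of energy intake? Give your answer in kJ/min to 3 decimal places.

R = (0.346×288 + 0.23×123) / (1 + 0.346×11.1 + 0.23×5.88) = 127.9/6.193 = 20.66 kJ/min.

20.658 kJ/min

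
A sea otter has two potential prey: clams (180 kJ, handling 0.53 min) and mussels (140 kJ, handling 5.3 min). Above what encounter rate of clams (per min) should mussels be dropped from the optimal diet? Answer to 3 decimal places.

0.159 per min

At the threshold, the rate on clams alone equals the profitability of mussels: λ·180/(1 + λ·0.53) = 140/5.3 = 26.42.
Rearranging, λ(180 − 26.42×0.53) = 26.42, so λ = 26.42/166 = 0.1591 per min.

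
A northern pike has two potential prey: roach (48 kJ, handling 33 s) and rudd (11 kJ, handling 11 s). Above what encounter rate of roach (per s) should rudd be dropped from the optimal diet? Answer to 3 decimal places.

Drop rudd once their profitability E₂/h₂ falls below the rate achievable on roach alone: E₂/h₂ = λE₁/(1 + λh₁).
Solve for λ: λE₁h₂ = E₂(1 + λh₁) → λ(E₁h₂ − E₂h₁) = E₂ → λ = E₂/(E₁h₂ − E₂h₁).
λ = 11/(48×11 − 11×33) = 11/165 = 0.06667 per s.

0.067 per s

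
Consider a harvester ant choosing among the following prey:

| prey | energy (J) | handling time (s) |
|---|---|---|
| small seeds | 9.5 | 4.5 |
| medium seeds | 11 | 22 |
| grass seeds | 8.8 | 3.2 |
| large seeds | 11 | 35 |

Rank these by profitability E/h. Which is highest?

Profitability E/h (J/s): small seeds = 9.5/4.5 = 2.11, medium seeds = 11/22 = 0.5, grass seeds = 8.8/3.2 = 2.75, large seeds = 11/35 = 0.314.
Ranked: grass seeds > small seeds > medium seeds > large seeds.

grass seeds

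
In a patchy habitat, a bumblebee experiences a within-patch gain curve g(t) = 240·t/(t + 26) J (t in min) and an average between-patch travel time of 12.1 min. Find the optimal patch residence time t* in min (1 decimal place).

17.7 min

Optimal t* satisfies g'(t*) = g(t*)/(T + t*).
g'(t) = 240·26/(t + 26)². Setting 240·26/(t+26)² = 240t/[(t+26)(12.1+t)] gives 26(12.1+t) = t(t+26), so t² = 26×12.1 = 314.6.
t* = √314.6 = 17.74 min.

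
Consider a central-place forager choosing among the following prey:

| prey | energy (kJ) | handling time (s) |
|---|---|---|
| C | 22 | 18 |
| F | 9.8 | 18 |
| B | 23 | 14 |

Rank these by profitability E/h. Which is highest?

In descending order of E/h:
B: 23/14 = 1.64 kJ/s
C: 22/18 = 1.22 kJ/s
F: 9.8/18 = 0.544 kJ/s

B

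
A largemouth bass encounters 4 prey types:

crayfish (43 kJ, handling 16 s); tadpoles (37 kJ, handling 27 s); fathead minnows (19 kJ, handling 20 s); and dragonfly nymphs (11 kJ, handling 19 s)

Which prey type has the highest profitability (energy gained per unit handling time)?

Profitability E/h (kJ/s): crayfish = 43/16 = 2.69, tadpoles = 37/27 = 1.37, fathead minnows = 19/20 = 0.95, dragonfly nymphs = 11/19 = 0.579.
Ranked: crayfish > tadpoles > fathead minnows > dragonfly nymphs.

crayfish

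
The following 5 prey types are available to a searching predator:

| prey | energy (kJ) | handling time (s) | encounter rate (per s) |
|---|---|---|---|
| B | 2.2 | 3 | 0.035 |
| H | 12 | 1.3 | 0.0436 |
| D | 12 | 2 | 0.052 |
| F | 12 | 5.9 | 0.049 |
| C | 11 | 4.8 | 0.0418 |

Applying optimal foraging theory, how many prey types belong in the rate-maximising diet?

E/h in descending order: H 9.23, D 6, C 2.29, F 2.03, B 0.733 kJ/s. The optimal diet is the largest prefix of this list for which every included type satisfies E_i/h_i > R on the types above it.
Rate on top 1: 0.4951. D: 6 > 0.4951 → include.
Rate on top 2: 0.9884. C: 2.29 > 0.9884 → include.
Rate on top 3: 1.18. F: 2.03 > 1.18 → include.
Rate on top 4: 1.33. B: 0.733 < 1.33 → exclude; stop.
Optimal diet: H, D, C, F — 4 of 5 types.

4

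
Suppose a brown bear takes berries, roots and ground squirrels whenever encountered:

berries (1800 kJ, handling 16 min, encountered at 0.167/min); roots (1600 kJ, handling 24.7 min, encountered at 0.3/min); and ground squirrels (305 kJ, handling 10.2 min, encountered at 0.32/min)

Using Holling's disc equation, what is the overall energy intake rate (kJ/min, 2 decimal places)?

61.22 kJ/min

Energy encountered per unit search time: 0.167×1800 + 0.3×1600 + 0.32×305 = 878.2 kJ/min.
Handling time per unit search time: 0.167×16 + 0.3×24.7 + 0.32×10.2 = 13.35.
Rate = 878.2/(1 + 13.35) = 61.22 kJ/min.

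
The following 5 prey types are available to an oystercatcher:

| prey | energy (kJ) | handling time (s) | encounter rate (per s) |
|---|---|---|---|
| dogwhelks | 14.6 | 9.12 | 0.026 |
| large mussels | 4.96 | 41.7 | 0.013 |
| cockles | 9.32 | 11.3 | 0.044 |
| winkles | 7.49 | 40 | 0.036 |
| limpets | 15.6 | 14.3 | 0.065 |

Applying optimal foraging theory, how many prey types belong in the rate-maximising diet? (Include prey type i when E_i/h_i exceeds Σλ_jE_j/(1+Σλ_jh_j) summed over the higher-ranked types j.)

Rank by E/h (kJ/s): dogwhelks 1.6, limpets 1.09, cockles 0.825, winkles 0.187, large mussels 0.119. Include each in turn until the next type's E/h falls below the running intake rate.
Rate on top 1: 0.3068. limpets: 1.09 > 0.3068 → include.
Rate on top 2: 0.6432. cockles: 0.825 > 0.6432 → include.
Rate on top 3: 0.6771. winkles: 0.187 < 0.6771 → exclude; stop.
Optimal diet: dogwhelks, limpets, cockles — 3 of 5 types.

3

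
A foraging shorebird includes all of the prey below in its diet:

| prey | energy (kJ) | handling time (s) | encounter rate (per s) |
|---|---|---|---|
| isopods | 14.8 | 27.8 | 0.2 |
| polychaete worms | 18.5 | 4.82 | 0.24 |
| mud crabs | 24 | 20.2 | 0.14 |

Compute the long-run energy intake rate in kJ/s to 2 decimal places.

R = Σλ_iE_i / (1 + Σλ_ih_i)
Numerator: 0.2×14.8 + 0.24×18.5 + 0.14×24 = 10.76
Denominator: 1 + 0.2×27.8 + 0.24×4.82 + 0.14×20.2 = 10.54
R = 10.76/10.54 = 1.02 kJ/s

1.02 kJ/s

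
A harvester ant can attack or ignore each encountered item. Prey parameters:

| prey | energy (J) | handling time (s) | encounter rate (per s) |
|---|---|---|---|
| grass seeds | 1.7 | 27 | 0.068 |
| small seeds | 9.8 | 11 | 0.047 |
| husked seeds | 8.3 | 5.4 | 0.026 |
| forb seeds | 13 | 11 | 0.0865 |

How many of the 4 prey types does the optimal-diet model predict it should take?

E/h in descending order: husked seeds 1.54, forb seeds 1.18, small seeds 0.891, grass seeds 0.063 J/s. The optimal diet is the largest prefix of this list for which every included type satisfies E_i/h_i > R on the types above it.
Rate on top 1: 0.1892. forb seeds: 1.18 > 0.1892 → include.
Rate on top 2: 0.6407. small seeds: 0.891 > 0.6407 → include.
Rate on top 3: 0.6903. grass seeds: 0.063 < 0.6903 → exclude; stop.
Optimal diet: husked seeds, forb seeds, small seeds — 3 of 4 types.

3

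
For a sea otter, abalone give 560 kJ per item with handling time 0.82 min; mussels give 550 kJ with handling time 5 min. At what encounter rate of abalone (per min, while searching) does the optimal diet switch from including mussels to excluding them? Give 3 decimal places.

At the threshold, the rate on abalone alone equals the profitability of mussels: λ·560/(1 + λ·0.82) = 550/5 = 110.
Rearranging, λ(560 − 110×0.82) = 110, so λ = 110/469.8 = 0.2341 per min.

0.234 per min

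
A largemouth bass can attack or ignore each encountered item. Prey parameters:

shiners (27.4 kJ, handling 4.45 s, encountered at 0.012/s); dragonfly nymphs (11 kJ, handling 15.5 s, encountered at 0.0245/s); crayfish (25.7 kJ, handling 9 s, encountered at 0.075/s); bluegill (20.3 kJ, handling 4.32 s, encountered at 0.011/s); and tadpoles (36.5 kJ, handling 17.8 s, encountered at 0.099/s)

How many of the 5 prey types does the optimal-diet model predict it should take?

Rank by E/h (kJ/s): shiners 6.16, bluegill 4.7, crayfish 2.86, tadpoles 2.05, dragonfly nymphs 0.71. Include each in turn until the next type's E/h falls below the running intake rate.
Rate on top 1: 0.3121. bluegill: 4.7 > 0.3121 → include.
Rate on top 2: 0.5015. crayfish: 2.86 > 0.5015 → include.
Rate on top 3: 1.396. tadpoles: 2.05 > 1.396 → include.
Rate on top 4: 1.722. dragonfly nymphs: 0.71 < 1.722 → exclude; stop.
Optimal diet: shiners, bluegill, crayfish, tadpoles — 4 of 5 types.

4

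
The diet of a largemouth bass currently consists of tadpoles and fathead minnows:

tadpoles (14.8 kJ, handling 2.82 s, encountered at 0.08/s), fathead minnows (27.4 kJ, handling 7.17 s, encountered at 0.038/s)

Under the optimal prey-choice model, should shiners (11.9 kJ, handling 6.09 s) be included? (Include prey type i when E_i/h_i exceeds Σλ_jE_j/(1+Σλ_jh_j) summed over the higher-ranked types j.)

On tadpoles and fathead minnows alone, R = ΣλE/(1+Σλh) = 2.225/1.498 = 1.485 kJ/s.
Profitability of shiners: 11.9/6.09 = 1.954 kJ/s.
1.954 > 1.485, so adding shiners raises the average — include it.

Yes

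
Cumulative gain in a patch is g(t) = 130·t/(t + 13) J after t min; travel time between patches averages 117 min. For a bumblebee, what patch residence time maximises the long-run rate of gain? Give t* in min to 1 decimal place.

Maximise g(t)/(T+t): set derivative to zero → g'(t)(T+t) = g(t).
g'(t) = 130·13/(t + 13)². Setting 130·13/(t+13)² = 130t/[(t+13)(117+t)] gives 13(117+t) = t(t+13), so t² = 13×117 = 1521.
t* = √1521 = 39 min.

39.0 min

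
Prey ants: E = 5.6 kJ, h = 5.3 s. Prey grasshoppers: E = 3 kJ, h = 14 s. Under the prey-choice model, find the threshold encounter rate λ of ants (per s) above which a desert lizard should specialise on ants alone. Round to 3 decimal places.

Drop grasshoppers once their profitability E₂/h₂ falls below the rate achievable on ants alone: E₂/h₂ = λE₁/(1 + λh₁).
Solve for λ: λE₁h₂ = E₂(1 + λh₁) → λ(E₁h₂ − E₂h₁) = E₂ → λ = E₂/(E₁h₂ − E₂h₁).
λ = 3/(5.6×14 − 3×5.3) = 3/62.5 = 0.048 per s.

0.048 per s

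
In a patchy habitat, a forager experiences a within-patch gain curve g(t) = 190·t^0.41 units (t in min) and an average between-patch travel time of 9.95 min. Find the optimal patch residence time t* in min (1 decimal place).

6.9 min

Maximise g(t)/(T+t): set derivative to zero → g'(t)(T+t) = g(t).
g'(t) = 0.41·190·t^-0.59. Setting 0.41·190·t^-0.59 = 190·t^0.41/(9.95+t) gives 0.41(9.95+t) = t, so 0.59·t = 0.41×9.95.
t* = 0.41×9.95/0.59 = 6.914 min.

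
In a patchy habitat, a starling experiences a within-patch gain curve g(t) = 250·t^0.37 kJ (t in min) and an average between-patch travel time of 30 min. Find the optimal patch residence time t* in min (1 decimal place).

17.6 min

By the marginal value theorem, leave when the instantaneous gain rate g'(t) equals the habitat-wide average g(t)/(T + t).
g'(t) = 0.37·250·t^-0.63. Setting 0.37·250·t^-0.63 = 250·t^0.37/(30+t) gives 0.37(30+t) = t, so 0.63·t = 0.37×30.
t* = 0.37×30/0.63 = 17.62 min.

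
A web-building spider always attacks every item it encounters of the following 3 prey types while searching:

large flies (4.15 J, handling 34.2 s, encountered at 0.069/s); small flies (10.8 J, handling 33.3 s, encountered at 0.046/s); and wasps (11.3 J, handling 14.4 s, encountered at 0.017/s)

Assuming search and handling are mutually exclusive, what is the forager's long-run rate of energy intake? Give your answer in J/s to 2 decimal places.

R = Σλ_iE_i / (1 + Σλ_ih_i)
Numerator: 0.069×4.15 + 0.046×10.8 + 0.017×11.3 = 0.9753
Denominator: 1 + 0.069×34.2 + 0.046×33.3 + 0.017×14.4 = 5.136
R = 0.9753/5.136 = 0.1899 J/s

0.19 J/s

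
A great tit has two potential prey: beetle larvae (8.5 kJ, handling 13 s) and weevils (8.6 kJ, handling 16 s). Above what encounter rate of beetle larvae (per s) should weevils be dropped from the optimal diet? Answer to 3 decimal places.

0.355 per s

The zero-one rule: include weevils iff E₂/h₂ > λE₁/(1+λh₁). Equality gives the switch point.
λE₁h₂ = E₂ + λE₂h₁ ⇒ λ = E₂/(E₁h₂ − E₂h₁) = 8.6/(136 − 111.8) = 0.3554 per s.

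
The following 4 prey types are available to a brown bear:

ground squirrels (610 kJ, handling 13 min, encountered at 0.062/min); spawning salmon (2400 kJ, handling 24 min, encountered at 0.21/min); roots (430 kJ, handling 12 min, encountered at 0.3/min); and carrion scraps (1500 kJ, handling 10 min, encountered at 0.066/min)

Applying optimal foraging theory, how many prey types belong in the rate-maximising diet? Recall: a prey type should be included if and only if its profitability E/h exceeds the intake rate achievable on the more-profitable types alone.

2

E/h in descending order: carrion scraps 150, spawning salmon 100, ground squirrels 46.9, roots 35.8 kJ/min. The optimal diet is the largest prefix of this list for which every included type satisfies E_i/h_i > R on the types above it.
Rate on top 1: 59.64. spawning salmon: 100 > 59.64 → include.
Rate on top 2: 90. ground squirrels: 46.9 < 90 → exclude; stop.
Optimal diet: carrion scraps, spawning salmon — 2 of 4 types.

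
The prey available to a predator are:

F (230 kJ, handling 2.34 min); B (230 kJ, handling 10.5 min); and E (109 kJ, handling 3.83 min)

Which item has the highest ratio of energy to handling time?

F

In descending order of E/h:
F: 230/2.34 = 98.3 kJ/min
E: 109/3.83 = 28.5 kJ/min
B: 230/10.5 = 21.9 kJ/min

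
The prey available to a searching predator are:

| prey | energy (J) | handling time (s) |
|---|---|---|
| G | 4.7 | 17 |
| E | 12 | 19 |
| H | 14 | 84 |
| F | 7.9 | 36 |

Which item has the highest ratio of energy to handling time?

In descending order of E/h:
E: 12/19 = 0.632 J/s
G: 4.7/17 = 0.276 J/s
F: 7.9/36 = 0.219 J/s
H: 14/84 = 0.167 J/s

E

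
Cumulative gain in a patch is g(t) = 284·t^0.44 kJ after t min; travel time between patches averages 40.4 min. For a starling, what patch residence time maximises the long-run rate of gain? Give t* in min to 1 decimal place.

Maximise g(t)/(T+t): set derivative to zero → g'(t)(T+t) = g(t).
g'(t) = 0.44·284·t^-0.56. Setting 0.44·284·t^-0.56 = 284·t^0.44/(40.4+t) gives 0.44(40.4+t) = t, so 0.56·t = 0.44×40.4.
t* = 0.44×40.4/0.56 = 31.74 min.

31.7 min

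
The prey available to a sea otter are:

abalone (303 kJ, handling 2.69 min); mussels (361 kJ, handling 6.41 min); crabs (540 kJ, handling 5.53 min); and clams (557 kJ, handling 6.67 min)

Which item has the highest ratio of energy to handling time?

In descending order of E/h:
abalone: 303/2.69 = 113 kJ/min
crabs: 540/5.53 = 97.6 kJ/min
clams: 557/6.67 = 83.5 kJ/min
mussels: 361/6.41 = 56.3 kJ/min

abalone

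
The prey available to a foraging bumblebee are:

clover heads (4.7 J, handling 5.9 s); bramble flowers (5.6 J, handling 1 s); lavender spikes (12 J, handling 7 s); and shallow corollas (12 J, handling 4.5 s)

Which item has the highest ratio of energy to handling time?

In descending order of E/h:
bramble flowers: 5.6/1 = 5.6 J/s
shallow corollas: 12/4.5 = 2.67 J/s
lavender spikes: 12/7 = 1.71 J/s
clover heads: 4.7/5.9 = 0.797 J/s

bramble flowers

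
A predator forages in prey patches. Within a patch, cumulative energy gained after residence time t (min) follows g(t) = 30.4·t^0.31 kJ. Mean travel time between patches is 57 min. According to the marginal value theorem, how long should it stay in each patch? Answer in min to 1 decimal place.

25.6 min

Maximise g(t)/(T+t): set derivative to zero → g'(t)(T+t) = g(t).
g'(t) = 0.31·30.4·t^-0.69. Setting 0.31·30.4·t^-0.69 = 30.4·t^0.31/(57+t) gives 0.31(57+t) = t, so 0.69·t = 0.31×57.
t* = 0.31×57/0.69 = 25.61 min.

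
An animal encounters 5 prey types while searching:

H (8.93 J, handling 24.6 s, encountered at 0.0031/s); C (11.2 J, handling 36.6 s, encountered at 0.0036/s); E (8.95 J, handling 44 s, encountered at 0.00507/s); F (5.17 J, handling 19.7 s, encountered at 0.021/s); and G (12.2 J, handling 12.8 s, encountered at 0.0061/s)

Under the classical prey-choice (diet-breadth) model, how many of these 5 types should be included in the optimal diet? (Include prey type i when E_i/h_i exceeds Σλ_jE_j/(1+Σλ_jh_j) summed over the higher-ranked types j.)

Profitabilities (E/h, J/s): G 0.953, H 0.363, C 0.306, F 0.262, E 0.203. Add prey in this order while the next type's profitability exceeds the intake rate on those already taken.
Rate on top 1: 0.06903. H: 0.363 > 0.06903 → include.
Rate on top 2: 0.08845. C: 0.306 > 0.08845 → include.
Rate on top 3: 0.1107. F: 0.262 > 0.1107 → include.
Rate on top 4: 0.1477. E: 0.203 > 0.1477 → include.
Optimal diet: G, H, C, F, E — 5 of 5 types.

5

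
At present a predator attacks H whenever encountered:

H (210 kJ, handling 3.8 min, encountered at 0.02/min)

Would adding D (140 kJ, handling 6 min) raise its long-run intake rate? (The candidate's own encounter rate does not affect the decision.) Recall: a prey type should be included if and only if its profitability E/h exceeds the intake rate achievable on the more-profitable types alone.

Current rate: (0.02×210)/(1 + 0.02×3.8) = 3.903 kJ/min.
D: E/h = 140/6 = 23.33 kJ/min.
23.33 > 3.903, so adding D raises the average — include it.

Yes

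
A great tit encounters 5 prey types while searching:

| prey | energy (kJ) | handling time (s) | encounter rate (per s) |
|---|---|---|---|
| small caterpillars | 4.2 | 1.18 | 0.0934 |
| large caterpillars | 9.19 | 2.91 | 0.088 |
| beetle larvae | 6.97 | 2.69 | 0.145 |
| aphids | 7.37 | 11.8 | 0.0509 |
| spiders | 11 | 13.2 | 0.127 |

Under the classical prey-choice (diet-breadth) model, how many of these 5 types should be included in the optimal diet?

Profitabilities (E/h, kJ/s): small caterpillars 3.56, large caterpillars 3.16, beetle larvae 2.59, spiders 0.833, aphids 0.625. Add prey in this order while the next type's profitability exceeds the intake rate on those already taken.
Rate on top 1: 0.3533. large caterpillars: 3.16 > 0.3533 → include.
Rate on top 2: 0.879. beetle larvae: 2.59 > 0.879 → include.
Rate on top 3: 1.259. spiders: 0.833 < 1.259 → exclude; stop.
Optimal diet: small caterpillars, large caterpillars, beetle larvae — 3 of 5 types.

3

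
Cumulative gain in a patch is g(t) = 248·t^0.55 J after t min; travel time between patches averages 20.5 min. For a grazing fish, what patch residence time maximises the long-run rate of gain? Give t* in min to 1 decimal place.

Optimal t* satisfies g'(t*) = g(t*)/(T + t*).
g'(t) = 0.55·248·t^-0.45. Setting 0.55·248·t^-0.45 = 248·t^0.55/(20.5+t) gives 0.55(20.5+t) = t, so 0.45·t = 0.55×20.5.
t* = 0.55×20.5/0.45 = 25.06 min.

25.1 min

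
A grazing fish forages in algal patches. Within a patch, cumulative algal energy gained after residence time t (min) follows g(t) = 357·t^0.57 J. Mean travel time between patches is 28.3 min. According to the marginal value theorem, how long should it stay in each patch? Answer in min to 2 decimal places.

37.51 min

Maximise g(t)/(T+t): set derivative to zero → g'(t)(T+t) = g(t).
g'(t) = 0.57·357·t^-0.43. Setting 0.57·357·t^-0.43 = 357·t^0.57/(28.3+t) gives 0.57(28.3+t) = t, so 0.43·t = 0.57×28.3.
t* = 0.57×28.3/0.43 = 37.51 min.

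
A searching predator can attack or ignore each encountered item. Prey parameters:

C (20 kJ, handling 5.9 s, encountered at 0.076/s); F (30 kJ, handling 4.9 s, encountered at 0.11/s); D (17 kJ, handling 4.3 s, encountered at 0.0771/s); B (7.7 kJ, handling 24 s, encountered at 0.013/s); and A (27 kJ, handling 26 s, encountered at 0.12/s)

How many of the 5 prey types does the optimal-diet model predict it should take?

3

Profitabilities (E/h, kJ/s): F 6.12, D 3.95, C 3.39, A 1.04, B 0.321. Add prey in this order while the next type's profitability exceeds the intake rate on those already taken.
Rate on top 1: 2.144. D: 3.95 > 2.144 → include.
Rate on top 2: 2.465. C: 3.39 > 2.465 → include.
Rate on top 3: 2.644. A: 1.04 < 2.644 → exclude; stop.
Optimal diet: F, D, C — 3 of 5 types.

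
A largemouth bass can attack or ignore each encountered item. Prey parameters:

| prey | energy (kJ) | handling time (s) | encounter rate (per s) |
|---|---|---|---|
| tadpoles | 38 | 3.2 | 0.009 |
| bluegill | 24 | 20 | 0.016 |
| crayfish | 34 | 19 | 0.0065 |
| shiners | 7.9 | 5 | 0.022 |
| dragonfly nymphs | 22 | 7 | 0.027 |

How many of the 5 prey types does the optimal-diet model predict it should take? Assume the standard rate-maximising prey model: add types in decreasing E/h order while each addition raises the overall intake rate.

5

Profitabilities (E/h, kJ/s): tadpoles 11.9, dragonfly nymphs 3.14, crayfish 1.79, shiners 1.58, bluegill 1.2. Add prey in this order while the next type's profitability exceeds the intake rate on those already taken.
Rate on top 1: 0.3324. dragonfly nymphs: 3.14 > 0.3324 → include.
Rate on top 2: 0.7686. crayfish: 1.79 > 0.7686 → include.
Rate on top 3: 0.8626. shiners: 1.58 > 0.8626 → include.
Rate on top 4: 0.917. bluegill: 1.2 > 0.917 → include.
Optimal diet: tadpoles, dragonfly nymphs, crayfish, shiners, bluegill — 5 of 5 types.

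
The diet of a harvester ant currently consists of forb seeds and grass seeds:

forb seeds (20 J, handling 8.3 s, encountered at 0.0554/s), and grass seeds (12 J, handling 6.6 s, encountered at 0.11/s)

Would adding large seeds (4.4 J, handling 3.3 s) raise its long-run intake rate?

Yes

On forb seeds and grass seeds alone, R = ΣλE/(1+Σλh) = 2.428/2.186 = 1.111 J/s.
large seeds: E/h = 4.4/3.3 = 1.333 J/s.
Since 1.333 > R, including large seeds increases the long-run rate.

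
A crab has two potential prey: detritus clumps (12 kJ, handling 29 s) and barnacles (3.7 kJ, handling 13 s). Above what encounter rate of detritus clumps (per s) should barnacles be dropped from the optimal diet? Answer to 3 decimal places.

0.076 per s

The zero-one rule: include barnacles iff E₂/h₂ > λE₁/(1+λh₁). Equality gives the switch point.
λE₁h₂ = E₂ + λE₂h₁ ⇒ λ = E₂/(E₁h₂ − E₂h₁) = 3.7/(156 − 107.3) = 0.07598 per s.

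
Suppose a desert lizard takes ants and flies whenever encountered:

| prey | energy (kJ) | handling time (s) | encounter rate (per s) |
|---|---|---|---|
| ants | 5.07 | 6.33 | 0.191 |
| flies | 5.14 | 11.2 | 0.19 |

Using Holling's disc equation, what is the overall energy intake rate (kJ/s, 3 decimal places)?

Energy encountered per unit search time: 0.191×5.07 + 0.19×5.14 = 1.945 kJ/s.
Handling time per unit search time: 0.191×6.33 + 0.19×11.2 = 3.337.
Rate = 1.945/(1 + 3.337) = 0.4485 kJ/s.

0.448 kJ/s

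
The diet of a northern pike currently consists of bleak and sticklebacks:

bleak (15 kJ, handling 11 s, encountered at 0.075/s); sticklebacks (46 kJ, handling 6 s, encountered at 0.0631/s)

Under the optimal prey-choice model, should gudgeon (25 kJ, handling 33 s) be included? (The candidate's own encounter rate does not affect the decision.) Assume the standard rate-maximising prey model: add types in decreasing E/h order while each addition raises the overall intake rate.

No

Intake rate on the current diet: R = (0.075×15 + 0.0631×46) / (1 + 0.075×11 + 0.0631×6) = 4.028/2.204 = 1.828 kJ/s.
Profitability of gudgeon: 25/33 = 0.7576 kJ/s.
Since 0.7576 < R, time spent handling gudgeon is better spent searching.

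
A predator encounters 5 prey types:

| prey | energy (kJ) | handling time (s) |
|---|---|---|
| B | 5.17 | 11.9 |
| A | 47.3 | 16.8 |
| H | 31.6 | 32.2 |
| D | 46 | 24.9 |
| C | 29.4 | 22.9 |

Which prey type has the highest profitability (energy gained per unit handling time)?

A

In descending order of E/h:
A: 47.3/16.8 = 2.82 kJ/s
D: 46/24.9 = 1.85 kJ/s
C: 29.4/22.9 = 1.28 kJ/s
H: 31.6/32.2 = 0.981 kJ/s
B: 5.17/11.9 = 0.434 kJ/s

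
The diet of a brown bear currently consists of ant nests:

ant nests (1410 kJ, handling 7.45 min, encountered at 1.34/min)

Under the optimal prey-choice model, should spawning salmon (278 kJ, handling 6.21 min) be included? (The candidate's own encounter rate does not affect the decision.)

On ant nests alone, R = ΣλE/(1+Σλh) = 1889/10.98 = 172 kJ/min.
spawning salmon: E/h = 278/6.21 = 44.77 kJ/min.
Since 44.77 < R, time spent handling spawning salmon is better spent searching.

No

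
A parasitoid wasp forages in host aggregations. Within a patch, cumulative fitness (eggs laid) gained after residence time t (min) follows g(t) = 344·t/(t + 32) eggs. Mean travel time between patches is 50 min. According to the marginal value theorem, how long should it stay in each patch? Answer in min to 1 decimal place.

40.0 min

Maximise g(t)/(T+t): set derivative to zero → g'(t)(T+t) = g(t).
g'(t) = 344·32/(t + 32)². Setting 344·32/(t+32)² = 344t/[(t+32)(50+t)] gives 32(50+t) = t(t+32), so t² = 32×50 = 1600.
t* = √1600 = 40 min.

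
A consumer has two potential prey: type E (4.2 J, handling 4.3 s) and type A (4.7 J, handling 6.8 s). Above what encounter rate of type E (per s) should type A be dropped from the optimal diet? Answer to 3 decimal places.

0.563 per s

Drop type A once their profitability E₂/h₂ falls below the rate achievable on type E alone: E₂/h₂ = λE₁/(1 + λh₁).
Solve for λ: λE₁h₂ = E₂(1 + λh₁) → λ(E₁h₂ − E₂h₁) = E₂ → λ = E₂/(E₁h₂ − E₂h₁).
λ = 4.7/(4.2×6.8 − 4.7×4.3) = 4.7/8.35 = 0.5629 per s.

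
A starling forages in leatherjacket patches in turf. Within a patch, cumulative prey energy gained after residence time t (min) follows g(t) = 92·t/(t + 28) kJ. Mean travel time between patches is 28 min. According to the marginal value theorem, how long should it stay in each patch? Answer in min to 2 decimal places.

Maximise g(t)/(T+t): set derivative to zero → g'(t)(T+t) = g(t).
g'(t) = 92·28/(t + 28)². Setting 92·28/(t+28)² = 92t/[(t+28)(28+t)] gives 28(28+t) = t(t+28), so t² = 28×28 = 784.
t* = √784 = 28 min.

28.00 min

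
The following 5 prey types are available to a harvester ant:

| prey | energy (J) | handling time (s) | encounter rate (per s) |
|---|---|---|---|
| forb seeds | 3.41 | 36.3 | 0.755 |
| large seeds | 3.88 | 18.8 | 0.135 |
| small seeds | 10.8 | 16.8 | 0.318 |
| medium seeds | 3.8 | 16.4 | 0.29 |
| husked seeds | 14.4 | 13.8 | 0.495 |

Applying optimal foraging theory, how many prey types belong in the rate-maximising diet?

Profitabilities (E/h, J/s): husked seeds 1.04, small seeds 0.643, medium seeds 0.232, large seeds 0.206, forb seeds 0.0939. Add prey in this order while the next type's profitability exceeds the intake rate on those already taken.
Rate on top 1: 0.9102. small seeds: 0.643 < 0.9102 → exclude; stop.
Optimal diet: husked seeds — 1 of 5 types.

1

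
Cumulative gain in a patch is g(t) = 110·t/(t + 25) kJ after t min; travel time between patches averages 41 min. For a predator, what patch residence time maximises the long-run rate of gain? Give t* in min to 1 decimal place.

32.0 min

Optimal t* satisfies g'(t*) = g(t*)/(T + t*).
g'(t) = 110·25/(t + 25)². Setting 110·25/(t+25)² = 110t/[(t+25)(41+t)] gives 25(41+t) = t(t+25), so t² = 25×41 = 1025.
t* = √1025 = 32.02 min.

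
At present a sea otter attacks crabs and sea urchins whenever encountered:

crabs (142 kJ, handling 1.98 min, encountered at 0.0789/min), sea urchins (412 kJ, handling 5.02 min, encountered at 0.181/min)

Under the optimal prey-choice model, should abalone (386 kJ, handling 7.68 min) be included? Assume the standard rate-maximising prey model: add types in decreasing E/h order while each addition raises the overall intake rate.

Yes

Current rate: (0.0789×142 + 0.181×412)/(1 + 0.0789×1.98 + 0.181×5.02) = 41.54 kJ/min.
abalone: E/h = 386/7.68 = 50.26 kJ/min.
Since 50.26 > R, including abalone increases the long-run rate.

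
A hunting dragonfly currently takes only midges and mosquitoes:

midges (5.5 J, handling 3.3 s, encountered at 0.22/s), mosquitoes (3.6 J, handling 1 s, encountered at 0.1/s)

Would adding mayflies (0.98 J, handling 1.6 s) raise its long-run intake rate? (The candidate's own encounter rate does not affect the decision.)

Current rate: (0.22×5.5 + 0.1×3.6)/(1 + 0.22×3.3 + 0.1×1) = 0.8598 J/s.
mayflies: E/h = 0.98/1.6 = 0.6125 J/s.
0.6125 < 0.8598, so adding mayflies would lower the average — exclude it.

No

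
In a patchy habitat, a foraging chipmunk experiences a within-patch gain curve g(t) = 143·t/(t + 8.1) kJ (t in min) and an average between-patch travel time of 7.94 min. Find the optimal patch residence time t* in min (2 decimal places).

Maximise g(t)/(T+t): set derivative to zero → g'(t)(T+t) = g(t).
g'(t) = 143·8.1/(t + 8.1)². Setting 143·8.1/(t+8.1)² = 143t/[(t+8.1)(7.94+t)] gives 8.1(7.94+t) = t(t+8.1), so t² = 8.1×7.94 = 64.31.
t* = √64.31 = 8.02 min.

8.02 min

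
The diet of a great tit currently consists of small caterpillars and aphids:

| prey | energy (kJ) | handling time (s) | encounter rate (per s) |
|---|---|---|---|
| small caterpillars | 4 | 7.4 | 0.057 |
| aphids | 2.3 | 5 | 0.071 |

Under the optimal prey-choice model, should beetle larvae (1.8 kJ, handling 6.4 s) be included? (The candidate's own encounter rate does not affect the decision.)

Current rate: (0.057×4 + 0.071×2.3)/(1 + 0.057×7.4 + 0.071×5) = 0.2202 kJ/s.
Profitability of beetle larvae: 1.8/6.4 = 0.2812 kJ/s.
0.2812 > 0.2202, so adding beetle larvae raises the average — include it.

Yes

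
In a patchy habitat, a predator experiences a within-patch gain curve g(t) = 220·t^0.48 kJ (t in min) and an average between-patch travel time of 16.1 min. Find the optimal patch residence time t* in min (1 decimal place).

Optimal t* satisfies g'(t*) = g(t*)/(T + t*).
g'(t) = 0.48·220·t^-0.52. Setting 0.48·220·t^-0.52 = 220·t^0.48/(16.1+t) gives 0.48(16.1+t) = t, so 0.52·t = 0.48×16.1.
t* = 0.48×16.1/0.52 = 14.86 min.

14.9 min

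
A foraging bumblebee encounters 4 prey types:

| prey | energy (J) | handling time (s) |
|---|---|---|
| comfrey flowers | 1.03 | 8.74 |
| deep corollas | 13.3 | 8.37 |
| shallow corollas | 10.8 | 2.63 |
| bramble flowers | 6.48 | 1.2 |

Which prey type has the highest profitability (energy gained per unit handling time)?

In descending order of E/h:
bramble flowers: 6.48/1.2 = 5.4 J/s
shallow corollas: 10.8/2.63 = 4.11 J/s
deep corollas: 13.3/8.37 = 1.59 J/s
comfrey flowers: 1.03/8.74 = 0.118 J/s

bramble flowers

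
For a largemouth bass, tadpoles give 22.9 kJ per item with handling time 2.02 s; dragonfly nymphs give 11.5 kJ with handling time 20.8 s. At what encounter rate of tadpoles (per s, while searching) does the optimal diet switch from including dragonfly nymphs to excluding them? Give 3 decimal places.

At the threshold, the rate on tadpoles alone equals the profitability of dragonfly nymphs: λ·22.9/(1 + λ·2.02) = 11.5/20.8 = 0.5529.
Rearranging, λ(22.9 − 0.5529×2.02) = 0.5529, so λ = 0.5529/21.78 = 0.02538 per s.

0.025 per s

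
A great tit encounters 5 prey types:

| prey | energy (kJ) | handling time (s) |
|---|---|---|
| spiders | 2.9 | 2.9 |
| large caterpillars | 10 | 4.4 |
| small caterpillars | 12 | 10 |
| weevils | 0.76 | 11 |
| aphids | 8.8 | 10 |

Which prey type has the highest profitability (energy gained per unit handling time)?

large caterpillars

In descending order of E/h:
large caterpillars: 10/4.4 = 2.27 kJ/s
small caterpillars: 12/10 = 1.2 kJ/s
spiders: 2.9/2.9 = 1 kJ/s
aphids: 8.8/10 = 0.88 kJ/s
weevils: 0.76/11 = 0.0691 kJ/s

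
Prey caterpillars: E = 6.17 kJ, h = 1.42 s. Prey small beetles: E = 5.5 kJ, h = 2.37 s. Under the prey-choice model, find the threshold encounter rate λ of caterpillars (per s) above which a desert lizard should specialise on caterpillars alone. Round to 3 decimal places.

0.807 per s

At the threshold, the rate on caterpillars alone equals the profitability of small beetles: λ·6.17/(1 + λ·1.42) = 5.5/2.37 = 2.321.
Rearranging, λ(6.17 − 2.321×1.42) = 2.321, so λ = 2.321/2.875 = 0.8073 per s.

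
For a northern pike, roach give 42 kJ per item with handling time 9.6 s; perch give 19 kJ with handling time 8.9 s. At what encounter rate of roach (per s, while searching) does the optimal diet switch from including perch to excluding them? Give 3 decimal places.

The zero-one rule: include perch iff E₂/h₂ > λE₁/(1+λh₁). Equality gives the switch point.
λE₁h₂ = E₂ + λE₂h₁ ⇒ λ = E₂/(E₁h₂ − E₂h₁) = 19/(373.8 − 182.4) = 0.09927 per s.

0.099 per s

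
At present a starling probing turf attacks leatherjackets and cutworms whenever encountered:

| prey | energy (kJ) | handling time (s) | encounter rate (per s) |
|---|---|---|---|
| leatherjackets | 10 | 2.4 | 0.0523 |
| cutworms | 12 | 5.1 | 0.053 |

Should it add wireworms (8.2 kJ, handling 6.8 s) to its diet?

Yes

Intake rate on the current diet: R = (0.0523×10 + 0.053×12) / (1 + 0.0523×2.4 + 0.053×5.1) = 1.159/1.396 = 0.8303 kJ/s.
wireworms: E/h = 8.2/6.8 = 1.206 kJ/s.
1.206 > 0.8303, so adding wireworms raises the average — include it.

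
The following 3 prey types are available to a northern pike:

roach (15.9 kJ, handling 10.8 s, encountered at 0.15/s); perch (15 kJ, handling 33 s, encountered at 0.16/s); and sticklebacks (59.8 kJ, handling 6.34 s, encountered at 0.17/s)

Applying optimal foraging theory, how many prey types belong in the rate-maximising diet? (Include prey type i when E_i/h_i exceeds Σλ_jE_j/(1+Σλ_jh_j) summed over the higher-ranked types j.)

1

Profitabilities (E/h, kJ/s): sticklebacks 9.43, roach 1.47, perch 0.455. Add prey in this order while the next type's profitability exceeds the intake rate on those already taken.
Rate on top 1: 4.893. roach: 1.47 < 4.893 → exclude; stop.
Optimal diet: sticklebacks — 1 of 3 types.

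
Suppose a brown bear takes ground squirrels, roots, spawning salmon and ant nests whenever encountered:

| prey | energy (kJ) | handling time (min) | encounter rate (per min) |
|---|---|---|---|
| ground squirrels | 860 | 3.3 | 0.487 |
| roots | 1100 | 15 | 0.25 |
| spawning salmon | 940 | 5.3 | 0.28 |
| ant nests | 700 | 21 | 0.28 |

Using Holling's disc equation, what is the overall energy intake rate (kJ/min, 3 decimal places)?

R = (0.487×860 + 0.25×1100 + 0.28×940 + 0.28×700) / (1 + 0.487×3.3 + 0.25×15 + 0.28×5.3 + 0.28×21) = 1153/13.72 = 84.03 kJ/min.

84.033 kJ/min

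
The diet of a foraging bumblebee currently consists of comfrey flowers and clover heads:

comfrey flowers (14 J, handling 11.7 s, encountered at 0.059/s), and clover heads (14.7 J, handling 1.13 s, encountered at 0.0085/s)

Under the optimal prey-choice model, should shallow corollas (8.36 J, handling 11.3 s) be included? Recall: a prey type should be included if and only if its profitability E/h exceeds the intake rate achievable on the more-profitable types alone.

Intake rate on the current diet: R = (0.059×14 + 0.0085×14.7) / (1 + 0.059×11.7 + 0.0085×1.13) = 0.9509/1.7 = 0.5594 J/s.
shallow corollas: E/h = 8.36/11.3 = 0.7398 J/s.
0.7398 > 0.5594, so adding shallow corollas raises the average — include it.

Yes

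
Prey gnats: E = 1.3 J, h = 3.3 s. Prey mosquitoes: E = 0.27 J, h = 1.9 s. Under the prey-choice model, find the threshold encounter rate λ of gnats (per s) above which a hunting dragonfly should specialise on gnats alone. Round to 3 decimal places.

At the threshold, the rate on gnats alone equals the profitability of mosquitoes: λ·1.3/(1 + λ·3.3) = 0.27/1.9 = 0.1421.
Rearranging, λ(1.3 − 0.1421×3.3) = 0.1421, so λ = 0.1421/0.8311 = 0.171 per s.

0.171 per s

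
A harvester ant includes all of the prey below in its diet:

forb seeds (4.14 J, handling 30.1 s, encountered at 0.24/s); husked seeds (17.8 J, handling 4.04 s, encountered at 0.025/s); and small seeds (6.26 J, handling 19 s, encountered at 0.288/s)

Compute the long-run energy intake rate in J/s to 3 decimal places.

R = Σλ_iE_i / (1 + Σλ_ih_i)
Numerator: 0.24×4.14 + 0.025×17.8 + 0.288×6.26 = 3.241
Denominator: 1 + 0.24×30.1 + 0.025×4.04 + 0.288×19 = 13.8
R = 3.241/13.8 = 0.2349 J/s

0.235 J/s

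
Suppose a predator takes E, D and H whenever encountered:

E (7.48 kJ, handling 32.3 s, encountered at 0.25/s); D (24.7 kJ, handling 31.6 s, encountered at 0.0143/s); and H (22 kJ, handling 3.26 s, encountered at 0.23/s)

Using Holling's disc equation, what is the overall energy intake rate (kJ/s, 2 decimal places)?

R = (0.25×7.48 + 0.0143×24.7 + 0.23×22) / (1 + 0.25×32.3 + 0.0143×31.6 + 0.23×3.26) = 7.283/10.28 = 0.7087 kJ/s.

0.71 kJ/s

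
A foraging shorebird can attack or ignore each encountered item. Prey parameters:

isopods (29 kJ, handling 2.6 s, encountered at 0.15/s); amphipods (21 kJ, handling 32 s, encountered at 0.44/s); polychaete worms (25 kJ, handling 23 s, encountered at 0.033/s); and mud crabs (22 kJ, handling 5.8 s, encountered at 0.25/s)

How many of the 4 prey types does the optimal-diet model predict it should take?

2

Profitabilities (E/h, kJ/s): isopods 11.2, mud crabs 3.79, polychaete worms 1.09, amphipods 0.656. Add prey in this order while the next type's profitability exceeds the intake rate on those already taken.
Rate on top 1: 3.129. mud crabs: 3.79 > 3.129 → include.
Rate on top 2: 3.468. polychaete worms: 1.09 < 3.468 → exclude; stop.
Optimal diet: isopods, mud crabs — 2 of 4 types.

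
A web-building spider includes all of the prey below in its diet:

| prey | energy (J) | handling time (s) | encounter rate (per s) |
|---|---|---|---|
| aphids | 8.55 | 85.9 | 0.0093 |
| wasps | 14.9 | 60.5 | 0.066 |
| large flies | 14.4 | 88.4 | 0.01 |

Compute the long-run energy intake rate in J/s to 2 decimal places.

R = Σλ_iE_i / (1 + Σλ_ih_i)
Numerator: 0.0093×8.55 + 0.066×14.9 + 0.01×14.4 = 1.207
Denominator: 1 + 0.0093×85.9 + 0.066×60.5 + 0.01×88.4 = 6.676
R = 1.207/6.676 = 0.1808 J/s

0.18 J/s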